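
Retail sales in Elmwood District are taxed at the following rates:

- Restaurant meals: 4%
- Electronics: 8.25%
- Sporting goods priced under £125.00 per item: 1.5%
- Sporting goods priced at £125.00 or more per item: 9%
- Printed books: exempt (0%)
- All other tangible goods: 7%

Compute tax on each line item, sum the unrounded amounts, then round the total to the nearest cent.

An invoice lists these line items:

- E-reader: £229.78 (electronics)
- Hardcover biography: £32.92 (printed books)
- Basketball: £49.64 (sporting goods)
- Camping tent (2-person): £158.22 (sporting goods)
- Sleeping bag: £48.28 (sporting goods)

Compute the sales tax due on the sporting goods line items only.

£15.71

Basketball £49.64: sporting goods, under £125.00 → 1.5% → £0.7446
Camping tent (2-person) £158.22: sporting goods, £125.00 or more → 9% → £14.2398
Sleeping bag £48.28: sporting goods, under £125.00 → 1.5% → £0.7242
Tax on sporting goods: unrounded sum = £15.7086 → £15.71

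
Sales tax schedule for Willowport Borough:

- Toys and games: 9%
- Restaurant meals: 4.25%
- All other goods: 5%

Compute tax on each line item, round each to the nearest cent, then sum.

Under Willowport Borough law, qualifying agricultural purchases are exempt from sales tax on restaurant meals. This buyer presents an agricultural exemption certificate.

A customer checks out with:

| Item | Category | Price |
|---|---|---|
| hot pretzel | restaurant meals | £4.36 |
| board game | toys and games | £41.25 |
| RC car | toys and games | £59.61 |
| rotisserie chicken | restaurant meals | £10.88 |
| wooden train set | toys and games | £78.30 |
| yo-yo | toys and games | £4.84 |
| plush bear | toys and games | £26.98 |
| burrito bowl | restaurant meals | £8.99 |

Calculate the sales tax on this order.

£18.99

Hot pretzel £4.36: restaurant meals, buyer-exempt → 0% → £0.00
Board game £41.25: toys and games → 9% → £3.71
RC car £59.61: toys and games → 9% → £5.36
Rotisserie chicken £10.88: restaurant meals, buyer-exempt → 0% → £0.00
Wooden train set £78.30: toys and games → 9% → £7.05
Yo-yo £4.84: toys and games → 9% → £0.44
Plush bear £26.98: toys and games → 9% → £2.43
Burrito bowl £8.99: restaurant meals, buyer-exempt → 0% → £0.00
Total tax = £3.71 + £5.36 + £7.05 + £0.44 + £2.43 = £18.99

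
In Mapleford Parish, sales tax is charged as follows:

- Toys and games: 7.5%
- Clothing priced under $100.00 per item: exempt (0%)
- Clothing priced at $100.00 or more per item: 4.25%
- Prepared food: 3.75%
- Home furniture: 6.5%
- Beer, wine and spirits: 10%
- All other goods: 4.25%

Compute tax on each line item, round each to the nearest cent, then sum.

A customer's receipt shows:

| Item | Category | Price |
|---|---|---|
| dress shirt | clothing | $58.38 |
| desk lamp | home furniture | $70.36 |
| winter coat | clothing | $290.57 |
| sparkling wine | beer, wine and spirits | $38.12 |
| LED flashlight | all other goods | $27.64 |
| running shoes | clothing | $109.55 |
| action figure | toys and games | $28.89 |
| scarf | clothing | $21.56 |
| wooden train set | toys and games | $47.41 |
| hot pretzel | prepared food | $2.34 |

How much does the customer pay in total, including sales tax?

$727.20

Dress shirt $58.38: clothing, under $100.00 → 0% → $0.00
Desk lamp $70.36: home furniture → 6.5% → $4.57
Winter coat $290.57: clothing, $100.00 or more → 4.25% → $12.35
Sparkling wine $38.12: beer, wine and spirits → 10% → $3.81
LED flashlight $27.64: all other goods → 4.25% → $1.17
Running shoes $109.55: clothing, $100.00 or more → 4.25% → $4.66
Action figure $28.89: toys and games → 7.5% → $2.17
Scarf $21.56: clothing, under $100.00 → 0% → $0.00
Wooden train set $47.41: toys and games → 7.5% → $3.56
Hot pretzel $2.34: prepared food → 3.75% → $0.09
Subtotal = $694.82; tax = $32.38; total due = $727.20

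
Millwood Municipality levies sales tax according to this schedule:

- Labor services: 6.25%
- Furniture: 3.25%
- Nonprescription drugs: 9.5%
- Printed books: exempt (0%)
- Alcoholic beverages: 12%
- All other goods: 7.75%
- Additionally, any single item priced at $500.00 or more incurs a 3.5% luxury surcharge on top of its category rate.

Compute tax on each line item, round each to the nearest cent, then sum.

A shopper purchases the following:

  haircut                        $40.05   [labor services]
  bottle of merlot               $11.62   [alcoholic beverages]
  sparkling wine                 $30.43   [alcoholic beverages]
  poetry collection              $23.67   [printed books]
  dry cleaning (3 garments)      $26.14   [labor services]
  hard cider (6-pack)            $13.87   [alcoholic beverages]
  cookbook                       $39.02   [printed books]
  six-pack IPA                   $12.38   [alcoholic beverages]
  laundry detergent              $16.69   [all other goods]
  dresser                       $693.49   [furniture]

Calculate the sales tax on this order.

$60.42

Haircut $40.05: labor services → 6.25% → $2.50
Bottle of merlot $11.62: alcoholic beverages → 12% → $1.39
Sparkling wine $30.43: alcoholic beverages → 12% → $3.65
Poetry collection $23.67: printed books → 0% → $0.00
Dry cleaning (3 garments) $26.14: labor services → 6.25% → $1.63
Hard cider (6-pack) $13.87: alcoholic beverages → 12% → $1.66
Cookbook $39.02: printed books → 0% → $0.00
Six-pack IPA $12.38: alcoholic beverages → 12% → $1.49
Laundry detergent $16.69: all other goods → 7.75% → $1.29
Dresser $693.49: furniture → 3.25% + 3.5% surcharge = 6.75% → $46.81
Total tax = $2.50 + $1.39 + $3.65 + $1.63 + $1.66 + $1.49 + $1.29 + $46.81 = $60.42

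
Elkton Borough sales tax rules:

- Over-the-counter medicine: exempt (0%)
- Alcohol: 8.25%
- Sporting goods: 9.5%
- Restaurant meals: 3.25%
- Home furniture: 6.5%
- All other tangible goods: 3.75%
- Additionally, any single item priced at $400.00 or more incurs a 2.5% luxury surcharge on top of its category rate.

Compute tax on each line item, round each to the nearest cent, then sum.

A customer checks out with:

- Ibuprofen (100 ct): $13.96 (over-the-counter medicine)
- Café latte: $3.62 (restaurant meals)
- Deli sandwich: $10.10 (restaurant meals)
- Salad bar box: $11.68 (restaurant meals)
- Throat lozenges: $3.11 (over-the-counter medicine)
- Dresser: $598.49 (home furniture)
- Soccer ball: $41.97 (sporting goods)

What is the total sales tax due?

$58.68

Ibuprofen (100 ct) $13.96: over-the-counter medicine → 0% → $0.00
Café latte $3.62: restaurant meals → 3.25% → $0.12
Deli sandwich $10.10: restaurant meals → 3.25% → $0.33
Salad bar box $11.68: restaurant meals → 3.25% → $0.38
Throat lozenges $3.11: over-the-counter medicine → 0% → $0.00
Dresser $598.49: home furniture → 6.5% + 2.5% surcharge = 9% → $53.86
Soccer ball $41.97: sporting goods → 9.5% → $3.99
Total tax = $0.12 + $0.33 + $0.38 + $53.86 + $3.99 = $58.68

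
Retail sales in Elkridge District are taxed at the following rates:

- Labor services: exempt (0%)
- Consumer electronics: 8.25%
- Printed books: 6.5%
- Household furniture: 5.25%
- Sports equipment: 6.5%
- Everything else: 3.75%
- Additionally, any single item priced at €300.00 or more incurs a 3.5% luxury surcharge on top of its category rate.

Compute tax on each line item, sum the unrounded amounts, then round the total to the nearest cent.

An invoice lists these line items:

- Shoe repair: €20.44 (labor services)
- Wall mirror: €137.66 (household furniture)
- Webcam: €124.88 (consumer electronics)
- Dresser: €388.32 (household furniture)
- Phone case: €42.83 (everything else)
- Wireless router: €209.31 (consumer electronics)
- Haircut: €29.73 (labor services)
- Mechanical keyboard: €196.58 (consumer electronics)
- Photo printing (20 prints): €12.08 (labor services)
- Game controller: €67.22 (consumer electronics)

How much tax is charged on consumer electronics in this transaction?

Webcam €124.88: consumer electronics → 8.25% → €10.3026
Wireless router €209.31: consumer electronics → 8.25% → €17.268075
Mechanical keyboard €196.58: consumer electronics → 8.25% → €16.21785
Game controller €67.22: consumer electronics → 8.25% → €5.54565
Tax on consumer electronics: unrounded sum = €49.334175 → €49.33

€49.33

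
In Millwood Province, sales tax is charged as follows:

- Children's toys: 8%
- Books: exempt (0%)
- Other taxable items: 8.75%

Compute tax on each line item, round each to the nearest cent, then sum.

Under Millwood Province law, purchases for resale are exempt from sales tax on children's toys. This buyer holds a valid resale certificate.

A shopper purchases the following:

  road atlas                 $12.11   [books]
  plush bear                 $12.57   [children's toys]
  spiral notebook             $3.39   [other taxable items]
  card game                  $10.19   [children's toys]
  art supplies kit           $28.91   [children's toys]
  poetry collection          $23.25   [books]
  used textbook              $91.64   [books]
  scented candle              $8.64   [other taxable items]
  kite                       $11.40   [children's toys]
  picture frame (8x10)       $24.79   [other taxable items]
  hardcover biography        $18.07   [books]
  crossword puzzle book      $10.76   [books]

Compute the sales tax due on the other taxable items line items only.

$3.23

Spiral notebook $3.39: other taxable items → 8.75% → $0.30
Scented candle $8.64: other taxable items → 8.75% → $0.76
Picture frame (8x10) $24.79: other taxable items → 8.75% → $2.17
Tax on other taxable items = $0.30 + $0.76 + $2.17 = $3.23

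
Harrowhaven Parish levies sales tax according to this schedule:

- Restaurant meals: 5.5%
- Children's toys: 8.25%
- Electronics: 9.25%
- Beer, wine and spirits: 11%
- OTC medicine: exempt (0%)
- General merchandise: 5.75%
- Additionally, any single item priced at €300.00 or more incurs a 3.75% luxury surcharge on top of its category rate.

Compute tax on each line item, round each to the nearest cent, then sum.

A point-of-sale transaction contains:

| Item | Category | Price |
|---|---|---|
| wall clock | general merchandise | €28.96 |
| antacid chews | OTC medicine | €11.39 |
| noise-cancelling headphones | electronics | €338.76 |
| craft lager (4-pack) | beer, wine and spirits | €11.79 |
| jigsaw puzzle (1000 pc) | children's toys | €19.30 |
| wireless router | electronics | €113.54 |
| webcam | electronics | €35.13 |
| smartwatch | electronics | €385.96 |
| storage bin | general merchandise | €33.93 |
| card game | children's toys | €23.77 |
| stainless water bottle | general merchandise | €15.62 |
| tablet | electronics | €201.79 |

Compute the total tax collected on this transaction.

€136.00

Wall clock €28.96: general merchandise → 5.75% → €1.67
Antacid chews €11.39: OTC medicine → 0% → €0.00
Noise-cancelling headphones €338.76: electronics → 9.25% + 3.75% surcharge = 13% → €44.04
Craft lager (4-pack) €11.79: beer, wine and spirits → 11% → €1.30
Jigsaw puzzle (1000 pc) €19.30: children's toys → 8.25% → €1.59
Wireless router €113.54: electronics → 9.25% → €10.50
Webcam €35.13: electronics → 9.25% → €3.25
Smartwatch €385.96: electronics → 9.25% + 3.75% surcharge = 13% → €50.17
Storage bin €33.93: general merchandise → 5.75% → €1.95
Card game €23.77: children's toys → 8.25% → €1.96
Stainless water bottle €15.62: general merchandise → 5.75% → €0.90
Tablet €201.79: electronics → 9.25% → €18.67
Total tax = €1.67 + €44.04 + €1.30 + €1.59 + €10.50 + €3.25 + €50.17 + €1.95 + €1.96 + €0.90 + €18.67 = €136.00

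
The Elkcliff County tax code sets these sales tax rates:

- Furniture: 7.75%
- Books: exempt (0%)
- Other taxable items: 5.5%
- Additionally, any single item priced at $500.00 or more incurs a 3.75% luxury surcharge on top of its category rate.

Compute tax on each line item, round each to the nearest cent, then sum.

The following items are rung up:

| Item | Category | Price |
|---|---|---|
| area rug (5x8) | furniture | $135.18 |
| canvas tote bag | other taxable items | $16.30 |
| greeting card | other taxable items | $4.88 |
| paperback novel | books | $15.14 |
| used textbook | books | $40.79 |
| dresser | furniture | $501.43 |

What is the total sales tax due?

$69.31

Area rug (5x8) $135.18: furniture → 7.75% → $10.48
Canvas tote bag $16.30: other taxable items → 5.5% → $0.90
Greeting card $4.88: other taxable items → 5.5% → $0.27
Paperback novel $15.14: books → 0% → $0.00
Used textbook $40.79: books → 0% → $0.00
Dresser $501.43: furniture → 7.75% + 3.75% surcharge = 11.5% → $57.66
Total tax = $10.48 + $0.90 + $0.27 + $57.66 = $69.31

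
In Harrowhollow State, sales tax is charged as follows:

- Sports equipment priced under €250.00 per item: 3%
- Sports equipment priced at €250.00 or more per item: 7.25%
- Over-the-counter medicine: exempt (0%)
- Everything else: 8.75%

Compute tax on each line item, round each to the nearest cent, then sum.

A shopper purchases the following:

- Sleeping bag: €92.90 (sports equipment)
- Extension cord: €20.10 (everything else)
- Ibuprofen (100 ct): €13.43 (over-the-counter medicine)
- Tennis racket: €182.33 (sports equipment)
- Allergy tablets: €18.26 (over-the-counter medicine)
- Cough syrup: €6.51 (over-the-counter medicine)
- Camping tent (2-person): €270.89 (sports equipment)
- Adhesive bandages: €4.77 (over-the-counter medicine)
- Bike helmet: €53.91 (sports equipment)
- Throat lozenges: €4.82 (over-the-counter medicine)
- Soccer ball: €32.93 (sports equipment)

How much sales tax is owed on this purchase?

€32.27

Sleeping bag €92.90: sports equipment, under €250.00 → 3% → €2.79
Extension cord €20.10: everything else → 8.75% → €1.76
Ibuprofen (100 ct) €13.43: over-the-counter medicine → 0% → €0.00
Tennis racket €182.33: sports equipment, under €250.00 → 3% → €5.47
Allergy tablets €18.26: over-the-counter medicine → 0% → €0.00
Cough syrup €6.51: over-the-counter medicine → 0% → €0.00
Camping tent (2-person) €270.89: sports equipment, €250.00 or more → 7.25% → €19.64
Adhesive bandages €4.77: over-the-counter medicine → 0% → €0.00
Bike helmet €53.91: sports equipment, under €250.00 → 3% → €1.62
Throat lozenges €4.82: over-the-counter medicine → 0% → €0.00
Soccer ball €32.93: sports equipment, under €250.00 → 3% → €0.99
Total tax = €2.79 + €1.76 + €5.47 + €19.64 + €1.62 + €0.99 = €32.27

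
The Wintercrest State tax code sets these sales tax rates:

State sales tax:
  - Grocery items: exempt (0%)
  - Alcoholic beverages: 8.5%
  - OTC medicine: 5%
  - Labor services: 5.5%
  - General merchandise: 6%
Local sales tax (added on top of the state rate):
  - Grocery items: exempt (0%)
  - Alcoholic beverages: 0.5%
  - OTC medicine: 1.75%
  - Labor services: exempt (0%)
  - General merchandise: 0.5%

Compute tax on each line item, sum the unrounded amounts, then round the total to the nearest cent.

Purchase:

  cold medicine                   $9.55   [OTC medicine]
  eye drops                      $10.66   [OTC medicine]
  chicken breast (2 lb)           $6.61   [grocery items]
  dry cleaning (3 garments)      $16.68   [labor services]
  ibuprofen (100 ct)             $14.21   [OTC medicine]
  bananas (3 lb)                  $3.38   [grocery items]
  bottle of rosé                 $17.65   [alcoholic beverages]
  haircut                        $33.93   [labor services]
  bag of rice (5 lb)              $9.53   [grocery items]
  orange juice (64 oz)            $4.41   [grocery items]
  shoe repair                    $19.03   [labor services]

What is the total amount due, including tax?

$153.38

Cold medicine $9.55: OTC medicine → 5% + 1.75% local = 6.75% → $0.644625
Eye drops $10.66: OTC medicine → 5% + 1.75% local = 6.75% → $0.71955
Chicken breast (2 lb) $6.61: grocery items → 0% + 0% local = 0% → $0.00
Dry cleaning (3 garments) $16.68: labor services → 5.5% + 0% local = 5.5% → $0.9174
Ibuprofen (100 ct) $14.21: OTC medicine → 5% + 1.75% local = 6.75% → $0.959175
Bananas (3 lb) $3.38: grocery items → 0% + 0% local = 0% → $0.00
Bottle of rosé $17.65: alcoholic beverages → 8.5% + 0.5% local = 9% → $1.5885
Haircut $33.93: labor services → 5.5% + 0% local = 5.5% → $1.86615
Bag of rice (5 lb) $9.53: grocery items → 0% + 0% local = 0% → $0.00
Orange juice (64 oz) $4.41: grocery items → 0% + 0% local = 0% → $0.00
Shoe repair $19.03: labor services → 5.5% + 0% local = 5.5% → $1.04665
Subtotal = $145.64; unrounded tax = $7.74205 → $7.74; total due = $153.38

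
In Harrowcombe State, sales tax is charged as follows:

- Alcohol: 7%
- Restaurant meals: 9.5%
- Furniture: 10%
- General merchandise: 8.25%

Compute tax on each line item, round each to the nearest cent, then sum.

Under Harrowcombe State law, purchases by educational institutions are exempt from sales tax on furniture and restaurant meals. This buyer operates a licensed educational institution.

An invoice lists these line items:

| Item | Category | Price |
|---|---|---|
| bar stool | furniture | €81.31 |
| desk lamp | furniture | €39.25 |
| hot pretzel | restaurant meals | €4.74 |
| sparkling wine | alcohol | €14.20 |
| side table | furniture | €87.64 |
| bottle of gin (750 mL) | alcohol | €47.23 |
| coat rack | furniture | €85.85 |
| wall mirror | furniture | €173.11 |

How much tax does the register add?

Bar stool €81.31: furniture, buyer-exempt → 0% → €0.00
Desk lamp €39.25: furniture, buyer-exempt → 0% → €0.00
Hot pretzel €4.74: restaurant meals, buyer-exempt → 0% → €0.00
Sparkling wine €14.20: alcohol → 7% → €0.99
Side table €87.64: furniture, buyer-exempt → 0% → €0.00
Bottle of gin (750 mL) €47.23: alcohol → 7% → €3.31
Coat rack €85.85: furniture, buyer-exempt → 0% → €0.00
Wall mirror €173.11: furniture, buyer-exempt → 0% → €0.00
Total tax = €0.99 + €3.31 = €4.30

€4.30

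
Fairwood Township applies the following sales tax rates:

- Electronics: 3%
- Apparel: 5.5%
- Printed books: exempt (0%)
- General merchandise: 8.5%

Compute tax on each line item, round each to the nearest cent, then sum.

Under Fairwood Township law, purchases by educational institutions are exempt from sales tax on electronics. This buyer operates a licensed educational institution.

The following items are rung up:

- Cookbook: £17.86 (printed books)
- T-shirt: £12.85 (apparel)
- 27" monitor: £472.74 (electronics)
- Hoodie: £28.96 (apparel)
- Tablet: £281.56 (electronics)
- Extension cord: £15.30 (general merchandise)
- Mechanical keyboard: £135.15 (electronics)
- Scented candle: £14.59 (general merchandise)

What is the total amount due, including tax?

Cookbook £17.86: printed books → 0% → £0.00
T-shirt £12.85: apparel → 5.5% → £0.71
27" monitor £472.74: electronics, buyer-exempt → 0% → £0.00
Hoodie £28.96: apparel → 5.5% → £1.59
Tablet £281.56: electronics, buyer-exempt → 0% → £0.00
Extension cord £15.30: general merchandise → 8.5% → £1.30
Mechanical keyboard £135.15: electronics, buyer-exempt → 0% → £0.00
Scented candle £14.59: general merchandise → 8.5% → £1.24
Subtotal = £979.01; tax = £4.84; total due = £983.85

£983.85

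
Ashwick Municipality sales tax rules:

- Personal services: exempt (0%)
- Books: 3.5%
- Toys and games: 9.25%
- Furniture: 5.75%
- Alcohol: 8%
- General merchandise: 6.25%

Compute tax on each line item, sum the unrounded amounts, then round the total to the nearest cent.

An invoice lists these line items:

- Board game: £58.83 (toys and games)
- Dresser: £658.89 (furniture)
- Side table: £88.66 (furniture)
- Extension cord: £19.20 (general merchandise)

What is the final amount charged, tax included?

£875.21

Board game £58.83: toys and games → 9.25% → £5.441775
Dresser £658.89: furniture → 5.75% → £37.886175
Side table £88.66: furniture → 5.75% → £5.09795
Extension cord £19.20: general merchandise → 6.25% → £1.20
Subtotal = £825.58; unrounded tax = £49.6259 → £49.63; total due = £875.21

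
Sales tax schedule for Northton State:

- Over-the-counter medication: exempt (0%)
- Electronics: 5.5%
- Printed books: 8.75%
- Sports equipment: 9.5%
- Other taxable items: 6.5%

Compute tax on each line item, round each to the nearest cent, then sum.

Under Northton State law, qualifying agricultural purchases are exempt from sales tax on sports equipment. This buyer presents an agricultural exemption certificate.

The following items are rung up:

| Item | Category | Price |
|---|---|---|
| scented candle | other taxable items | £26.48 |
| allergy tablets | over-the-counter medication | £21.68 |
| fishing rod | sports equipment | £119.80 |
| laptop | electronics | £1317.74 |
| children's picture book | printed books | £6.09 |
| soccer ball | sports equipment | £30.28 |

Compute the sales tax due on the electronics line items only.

Laptop £1317.74: electronics → 5.5% → £72.48
Tax on electronics = £72.48

£72.48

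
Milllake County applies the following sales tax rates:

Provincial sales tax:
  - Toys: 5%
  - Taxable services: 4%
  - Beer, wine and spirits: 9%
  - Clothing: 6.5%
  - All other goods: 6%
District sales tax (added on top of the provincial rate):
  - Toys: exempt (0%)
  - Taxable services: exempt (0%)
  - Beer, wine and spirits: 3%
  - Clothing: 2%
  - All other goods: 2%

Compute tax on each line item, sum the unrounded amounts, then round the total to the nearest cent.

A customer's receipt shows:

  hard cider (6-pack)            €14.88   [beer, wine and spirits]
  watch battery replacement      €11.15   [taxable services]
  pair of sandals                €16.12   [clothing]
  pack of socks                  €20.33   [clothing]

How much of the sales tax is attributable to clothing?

Pair of sandals €16.12: clothing → 6.5% + 2% district = 8.5% → €1.3702
Pack of socks €20.33: clothing → 6.5% + 2% district = 8.5% → €1.72805
Tax on clothing: unrounded sum = €3.09825 → €3.10

€3.10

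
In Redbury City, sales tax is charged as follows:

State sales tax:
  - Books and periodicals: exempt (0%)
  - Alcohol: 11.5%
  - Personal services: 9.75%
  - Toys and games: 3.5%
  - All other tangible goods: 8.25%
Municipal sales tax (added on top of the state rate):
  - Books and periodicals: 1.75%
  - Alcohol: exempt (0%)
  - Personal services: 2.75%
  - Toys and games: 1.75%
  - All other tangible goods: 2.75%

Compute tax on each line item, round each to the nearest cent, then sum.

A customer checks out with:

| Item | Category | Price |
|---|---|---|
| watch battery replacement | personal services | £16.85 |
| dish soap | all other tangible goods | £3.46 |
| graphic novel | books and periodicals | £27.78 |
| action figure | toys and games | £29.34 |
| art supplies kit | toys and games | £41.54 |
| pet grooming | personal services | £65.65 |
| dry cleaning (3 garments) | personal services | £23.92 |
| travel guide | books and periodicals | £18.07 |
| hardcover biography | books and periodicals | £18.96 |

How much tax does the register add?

Watch battery replacement £16.85: personal services → 9.75% + 2.75% municipal = 12.5% → £2.11
Dish soap £3.46: all other tangible goods → 8.25% + 2.75% municipal = 11% → £0.38
Graphic novel £27.78: books and periodicals → 0% + 1.75% municipal = 1.75% → £0.49
Action figure £29.34: toys and games → 3.5% + 1.75% municipal = 5.25% → £1.54
Art supplies kit £41.54: toys and games → 3.5% + 1.75% municipal = 5.25% → £2.18
Pet grooming £65.65: personal services → 9.75% + 2.75% municipal = 12.5% → £8.21
Dry cleaning (3 garments) £23.92: personal services → 9.75% + 2.75% municipal = 12.5% → £2.99
Travel guide £18.07: books and periodicals → 0% + 1.75% municipal = 1.75% → £0.32
Hardcover biography £18.96: books and periodicals → 0% + 1.75% municipal = 1.75% → £0.33
Total tax = £2.11 + £0.38 + £0.49 + £1.54 + £2.18 + £8.21 + £2.99 + £0.32 + £0.33 = £18.55

£18.55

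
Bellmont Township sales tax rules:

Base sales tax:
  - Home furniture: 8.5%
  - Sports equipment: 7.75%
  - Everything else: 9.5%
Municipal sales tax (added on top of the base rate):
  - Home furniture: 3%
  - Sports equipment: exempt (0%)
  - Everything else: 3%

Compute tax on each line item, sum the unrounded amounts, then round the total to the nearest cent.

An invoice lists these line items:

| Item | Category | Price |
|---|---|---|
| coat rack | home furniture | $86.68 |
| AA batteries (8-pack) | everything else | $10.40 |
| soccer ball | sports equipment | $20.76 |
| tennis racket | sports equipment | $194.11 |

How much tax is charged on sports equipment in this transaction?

$16.65

Soccer ball $20.76: sports equipment → 7.75% + 0% municipal = 7.75% → $1.6089
Tennis racket $194.11: sports equipment → 7.75% + 0% municipal = 7.75% → $15.043525
Tax on sports equipment: unrounded sum = $16.652425 → $16.65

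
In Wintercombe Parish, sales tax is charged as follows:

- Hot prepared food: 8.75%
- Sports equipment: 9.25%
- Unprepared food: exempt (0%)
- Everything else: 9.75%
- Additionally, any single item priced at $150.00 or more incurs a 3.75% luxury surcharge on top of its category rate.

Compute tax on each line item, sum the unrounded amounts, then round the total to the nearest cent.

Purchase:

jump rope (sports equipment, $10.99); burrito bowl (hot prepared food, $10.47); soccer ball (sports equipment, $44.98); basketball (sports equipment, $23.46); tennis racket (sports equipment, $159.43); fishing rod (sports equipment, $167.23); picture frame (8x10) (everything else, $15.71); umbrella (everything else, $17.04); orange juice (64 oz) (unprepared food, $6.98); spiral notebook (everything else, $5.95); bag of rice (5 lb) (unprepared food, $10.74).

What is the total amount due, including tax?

Jump rope $10.99: sports equipment → 9.25% → $1.016575
Burrito bowl $10.47: hot prepared food → 8.75% → $0.916125
Soccer ball $44.98: sports equipment → 9.25% → $4.16065
Basketball $23.46: sports equipment → 9.25% → $2.17005
Tennis racket $159.43: sports equipment → 9.25% + 3.75% surcharge = 13% → $20.7259
Fishing rod $167.23: sports equipment → 9.25% + 3.75% surcharge = 13% → $21.7399
Picture frame (8x10) $15.71: everything else → 9.75% → $1.531725
Umbrella $17.04: everything else → 9.75% → $1.6614
Orange juice (64 oz) $6.98: unprepared food → 0% → $0.00
Spiral notebook $5.95: everything else → 9.75% → $0.580125
Bag of rice (5 lb) $10.74: unprepared food → 0% → $0.00
Subtotal = $472.98; unrounded tax = $54.50245 → $54.50; total due = $527.48

$527.48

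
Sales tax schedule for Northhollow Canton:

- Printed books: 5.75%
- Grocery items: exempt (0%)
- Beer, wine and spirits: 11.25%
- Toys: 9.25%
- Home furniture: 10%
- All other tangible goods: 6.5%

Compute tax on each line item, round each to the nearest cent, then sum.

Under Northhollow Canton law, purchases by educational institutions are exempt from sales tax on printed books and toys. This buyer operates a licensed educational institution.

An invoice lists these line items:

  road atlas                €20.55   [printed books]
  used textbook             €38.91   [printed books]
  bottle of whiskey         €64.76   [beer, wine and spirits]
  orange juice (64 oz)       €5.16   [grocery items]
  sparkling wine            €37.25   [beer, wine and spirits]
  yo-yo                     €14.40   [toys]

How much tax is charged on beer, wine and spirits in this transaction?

€11.48

Bottle of whiskey €64.76: beer, wine and spirits → 11.25% → €7.29
Sparkling wine €37.25: beer, wine and spirits → 11.25% → €4.19
Tax on beer, wine and spirits = €7.29 + €4.19 = €11.48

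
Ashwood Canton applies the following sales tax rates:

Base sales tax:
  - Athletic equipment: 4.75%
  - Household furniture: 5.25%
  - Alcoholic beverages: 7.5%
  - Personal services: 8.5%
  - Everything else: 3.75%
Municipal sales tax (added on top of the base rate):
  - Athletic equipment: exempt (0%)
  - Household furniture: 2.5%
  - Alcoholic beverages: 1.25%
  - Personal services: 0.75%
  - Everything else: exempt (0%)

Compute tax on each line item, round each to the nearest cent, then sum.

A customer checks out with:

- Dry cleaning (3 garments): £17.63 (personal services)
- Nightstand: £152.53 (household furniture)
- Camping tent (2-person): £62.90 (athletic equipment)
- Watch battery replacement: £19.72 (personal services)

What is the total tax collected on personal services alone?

£3.45

Dry cleaning (3 garments) £17.63: personal services → 8.5% + 0.75% municipal = 9.25% → £1.63
Watch battery replacement £19.72: personal services → 8.5% + 0.75% municipal = 9.25% → £1.82
Tax on personal services = £1.63 + £1.82 = £3.45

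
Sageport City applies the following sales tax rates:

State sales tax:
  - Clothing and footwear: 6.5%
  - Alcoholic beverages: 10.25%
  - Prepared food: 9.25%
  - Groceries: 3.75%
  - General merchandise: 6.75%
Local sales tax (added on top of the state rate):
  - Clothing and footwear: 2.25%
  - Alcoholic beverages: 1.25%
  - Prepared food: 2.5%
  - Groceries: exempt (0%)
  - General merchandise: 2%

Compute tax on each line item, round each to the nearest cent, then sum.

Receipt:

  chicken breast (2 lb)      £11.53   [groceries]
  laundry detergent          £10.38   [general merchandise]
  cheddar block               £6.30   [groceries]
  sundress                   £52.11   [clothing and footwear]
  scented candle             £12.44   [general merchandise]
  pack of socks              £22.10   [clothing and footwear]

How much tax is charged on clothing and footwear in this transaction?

Sundress £52.11: clothing and footwear → 6.5% + 2.25% local = 8.75% → £4.56
Pack of socks £22.10: clothing and footwear → 6.5% + 2.25% local = 8.75% → £1.93
Tax on clothing and footwear = £4.56 + £1.93 = £6.49

£6.49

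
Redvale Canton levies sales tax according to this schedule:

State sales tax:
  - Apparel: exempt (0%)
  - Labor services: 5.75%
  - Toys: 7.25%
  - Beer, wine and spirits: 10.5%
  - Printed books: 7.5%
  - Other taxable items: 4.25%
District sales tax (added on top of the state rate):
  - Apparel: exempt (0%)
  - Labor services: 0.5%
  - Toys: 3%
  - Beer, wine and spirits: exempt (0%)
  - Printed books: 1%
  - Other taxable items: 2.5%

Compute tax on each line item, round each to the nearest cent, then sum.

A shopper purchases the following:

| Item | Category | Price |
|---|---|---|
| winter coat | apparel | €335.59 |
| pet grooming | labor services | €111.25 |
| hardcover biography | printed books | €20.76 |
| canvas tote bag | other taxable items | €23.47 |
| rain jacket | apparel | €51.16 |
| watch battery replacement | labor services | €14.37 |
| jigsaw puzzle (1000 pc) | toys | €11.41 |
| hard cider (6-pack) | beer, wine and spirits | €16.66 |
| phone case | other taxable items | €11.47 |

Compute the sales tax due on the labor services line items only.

€7.85

Pet grooming €111.25: labor services → 5.75% + 0.5% district = 6.25% → €6.95
Watch battery replacement €14.37: labor services → 5.75% + 0.5% district = 6.25% → €0.90
Tax on labor services = €6.95 + €0.90 = €7.85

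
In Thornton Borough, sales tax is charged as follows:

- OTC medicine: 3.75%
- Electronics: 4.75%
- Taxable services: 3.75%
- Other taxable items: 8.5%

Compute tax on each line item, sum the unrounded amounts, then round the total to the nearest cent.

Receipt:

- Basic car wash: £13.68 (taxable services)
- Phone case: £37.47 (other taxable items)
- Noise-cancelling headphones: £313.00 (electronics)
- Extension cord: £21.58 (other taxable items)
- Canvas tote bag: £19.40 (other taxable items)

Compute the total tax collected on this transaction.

Basic car wash £13.68: taxable services → 3.75% → £0.513
Phone case £37.47: other taxable items → 8.5% → £3.18495
Noise-cancelling headphones £313.00: electronics → 4.75% → £14.8675
Extension cord £21.58: other taxable items → 8.5% → £1.8343
Canvas tote bag £19.40: other taxable items → 8.5% → £1.649
Unrounded tax sum = £22.04875 → £22.05

£22.05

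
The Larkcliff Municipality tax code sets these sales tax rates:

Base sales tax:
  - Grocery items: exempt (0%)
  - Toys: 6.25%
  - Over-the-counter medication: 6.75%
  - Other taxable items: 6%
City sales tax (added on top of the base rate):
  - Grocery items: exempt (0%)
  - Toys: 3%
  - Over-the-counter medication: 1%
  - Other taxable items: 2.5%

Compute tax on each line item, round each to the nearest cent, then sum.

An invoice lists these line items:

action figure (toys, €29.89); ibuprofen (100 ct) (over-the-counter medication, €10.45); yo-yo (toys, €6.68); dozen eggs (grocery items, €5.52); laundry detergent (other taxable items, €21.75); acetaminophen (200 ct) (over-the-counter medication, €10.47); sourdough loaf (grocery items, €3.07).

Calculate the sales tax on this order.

Action figure €29.89: toys → 6.25% + 3% city = 9.25% → €2.76
Ibuprofen (100 ct) €10.45: over-the-counter medication → 6.75% + 1% city = 7.75% → €0.81
Yo-yo €6.68: toys → 6.25% + 3% city = 9.25% → €0.62
Dozen eggs €5.52: grocery items → 0% + 0% city = 0% → €0.00
Laundry detergent €21.75: other taxable items → 6% + 2.5% city = 8.5% → €1.85
Acetaminophen (200 ct) €10.47: over-the-counter medication → 6.75% + 1% city = 7.75% → €0.81
Sourdough loaf €3.07: grocery items → 0% + 0% city = 0% → €0.00
Total tax = €2.76 + €0.81 + €0.62 + €1.85 + €0.81 = €6.85

€6.85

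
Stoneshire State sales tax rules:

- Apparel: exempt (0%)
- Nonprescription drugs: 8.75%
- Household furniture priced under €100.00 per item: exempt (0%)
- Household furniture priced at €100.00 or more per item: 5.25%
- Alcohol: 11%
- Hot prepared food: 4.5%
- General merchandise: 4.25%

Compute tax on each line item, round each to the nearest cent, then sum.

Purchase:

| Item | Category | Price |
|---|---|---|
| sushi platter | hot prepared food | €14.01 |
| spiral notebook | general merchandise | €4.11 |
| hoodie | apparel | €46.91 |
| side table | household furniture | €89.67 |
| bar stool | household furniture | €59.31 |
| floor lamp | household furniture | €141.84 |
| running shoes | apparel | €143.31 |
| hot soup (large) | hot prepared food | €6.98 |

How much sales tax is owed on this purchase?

Sushi platter €14.01: hot prepared food → 4.5% → €0.63
Spiral notebook €4.11: general merchandise → 4.25% → €0.17
Hoodie €46.91: apparel → 0% → €0.00
Side table €89.67: household furniture, under €100.00 → 0% → €0.00
Bar stool €59.31: household furniture, under €100.00 → 0% → €0.00
Floor lamp €141.84: household furniture, €100.00 or more → 5.25% → €7.45
Running shoes €143.31: apparel → 0% → €0.00
Hot soup (large) €6.98: hot prepared food → 4.5% → €0.31
Total tax = €0.63 + €0.17 + €7.45 + €0.31 = €8.56

€8.56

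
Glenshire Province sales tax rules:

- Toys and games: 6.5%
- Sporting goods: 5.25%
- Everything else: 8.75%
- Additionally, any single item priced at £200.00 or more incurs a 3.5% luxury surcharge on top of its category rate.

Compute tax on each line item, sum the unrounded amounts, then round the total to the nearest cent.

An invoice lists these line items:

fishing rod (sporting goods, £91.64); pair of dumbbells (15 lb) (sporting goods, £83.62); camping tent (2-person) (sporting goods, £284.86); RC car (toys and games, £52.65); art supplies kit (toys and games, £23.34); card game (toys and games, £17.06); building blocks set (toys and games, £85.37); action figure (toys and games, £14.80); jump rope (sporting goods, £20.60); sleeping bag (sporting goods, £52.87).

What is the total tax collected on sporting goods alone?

Fishing rod £91.64: sporting goods → 5.25% → £4.8111
Pair of dumbbells (15 lb) £83.62: sporting goods → 5.25% → £4.39005
Camping tent (2-person) £284.86: sporting goods → 5.25% + 3.5% surcharge = 8.75% → £24.92525
Jump rope £20.60: sporting goods → 5.25% → £1.0815
Sleeping bag £52.87: sporting goods → 5.25% → £2.775675
Tax on sporting goods: unrounded sum = £37.983575 → £37.98

£37.98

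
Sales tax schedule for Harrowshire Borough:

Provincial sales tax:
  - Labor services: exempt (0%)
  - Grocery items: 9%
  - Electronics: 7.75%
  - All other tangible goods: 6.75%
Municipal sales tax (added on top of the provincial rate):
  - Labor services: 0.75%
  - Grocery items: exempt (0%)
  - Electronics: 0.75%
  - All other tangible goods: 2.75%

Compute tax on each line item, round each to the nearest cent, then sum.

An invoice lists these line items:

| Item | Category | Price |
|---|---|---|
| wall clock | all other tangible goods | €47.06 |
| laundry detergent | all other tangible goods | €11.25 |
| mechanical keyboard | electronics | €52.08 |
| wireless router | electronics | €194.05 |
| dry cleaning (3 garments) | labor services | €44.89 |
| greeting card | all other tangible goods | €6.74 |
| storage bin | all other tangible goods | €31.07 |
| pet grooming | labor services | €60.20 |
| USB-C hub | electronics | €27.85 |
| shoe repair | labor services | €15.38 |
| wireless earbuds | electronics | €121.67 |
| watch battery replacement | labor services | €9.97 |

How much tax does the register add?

Wall clock €47.06: all other tangible goods → 6.75% + 2.75% municipal = 9.5% → €4.47
Laundry detergent €11.25: all other tangible goods → 6.75% + 2.75% municipal = 9.5% → €1.07
Mechanical keyboard €52.08: electronics → 7.75% + 0.75% municipal = 8.5% → €4.43
Wireless router €194.05: electronics → 7.75% + 0.75% municipal = 8.5% → €16.49
Dry cleaning (3 garments) €44.89: labor services → 0% + 0.75% municipal = 0.75% → €0.34
Greeting card €6.74: all other tangible goods → 6.75% + 2.75% municipal = 9.5% → €0.64
Storage bin €31.07: all other tangible goods → 6.75% + 2.75% municipal = 9.5% → €2.95
Pet grooming €60.20: labor services → 0% + 0.75% municipal = 0.75% → €0.45
USB-C hub €27.85: electronics → 7.75% + 0.75% municipal = 8.5% → €2.37
Shoe repair €15.38: labor services → 0% + 0.75% municipal = 0.75% → €0.12
Wireless earbuds €121.67: electronics → 7.75% + 0.75% municipal = 8.5% → €10.34
Watch battery replacement €9.97: labor services → 0% + 0.75% municipal = 0.75% → €0.07
Total tax = €4.47 + €1.07 + €4.43 + €16.49 + €0.34 + €0.64 + €2.95 + €0.45 + €2.37 + €0.12 + €10.34 + €0.07 = €43.74

€43.74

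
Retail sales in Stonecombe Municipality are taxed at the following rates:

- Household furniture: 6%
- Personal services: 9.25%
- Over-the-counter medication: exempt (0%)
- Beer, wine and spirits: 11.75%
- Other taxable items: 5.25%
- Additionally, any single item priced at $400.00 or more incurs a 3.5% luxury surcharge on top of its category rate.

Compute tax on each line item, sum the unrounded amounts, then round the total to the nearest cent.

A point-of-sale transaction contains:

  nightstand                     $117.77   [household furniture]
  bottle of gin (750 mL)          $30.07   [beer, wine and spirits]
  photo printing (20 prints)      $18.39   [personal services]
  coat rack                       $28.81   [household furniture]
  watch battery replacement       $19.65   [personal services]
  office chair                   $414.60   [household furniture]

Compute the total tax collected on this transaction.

Nightstand $117.77: household furniture → 6% → $7.0662
Bottle of gin (750 mL) $30.07: beer, wine and spirits → 11.75% → $3.533225
Photo printing (20 prints) $18.39: personal services → 9.25% → $1.701075
Coat rack $28.81: household furniture → 6% → $1.7286
Watch battery replacement $19.65: personal services → 9.25% → $1.817625
Office chair $414.60: household furniture → 6% + 3.5% surcharge = 9.5% → $39.387
Unrounded tax sum = $55.233725 → $55.23

$55.23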